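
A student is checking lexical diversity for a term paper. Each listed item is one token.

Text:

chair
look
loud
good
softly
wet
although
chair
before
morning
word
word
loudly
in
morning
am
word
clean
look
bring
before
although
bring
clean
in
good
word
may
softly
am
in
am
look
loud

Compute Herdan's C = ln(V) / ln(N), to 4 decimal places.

0.7862

N = 34, V = 16.
ln(V) = 2.772589, ln(N) = 3.526361
C = 2.772589 / 3.526361 = 0.7862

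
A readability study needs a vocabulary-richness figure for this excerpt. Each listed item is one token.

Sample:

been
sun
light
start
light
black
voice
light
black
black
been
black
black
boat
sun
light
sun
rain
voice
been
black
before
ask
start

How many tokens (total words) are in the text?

24

Tokens: been, sun, light, start, light, black, voice, light, black, black, been, black, black, boat, sun, light, sun, rain, voice, been, black, before, ask, start
N = 24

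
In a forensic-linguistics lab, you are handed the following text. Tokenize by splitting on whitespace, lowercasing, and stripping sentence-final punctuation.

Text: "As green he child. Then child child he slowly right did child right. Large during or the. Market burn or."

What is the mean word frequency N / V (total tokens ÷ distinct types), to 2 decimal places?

N = 20 tokens, V = 14 types.
Mean frequency = N / V = 20 / 14 = 1.43

1.43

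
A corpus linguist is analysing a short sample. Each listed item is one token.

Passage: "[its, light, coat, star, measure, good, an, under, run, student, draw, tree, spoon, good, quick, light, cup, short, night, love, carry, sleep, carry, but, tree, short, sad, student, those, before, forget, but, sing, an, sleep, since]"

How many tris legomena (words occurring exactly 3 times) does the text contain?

Frequencies: light:2, good:2, an:2, student:2, tree:2, short:2, carry:2, sleep:2, but:2, its:1, coat:1, star:1, measure:1, under:1, run:1, draw:1, spoon:1, quick:1, cup:1, night:1, … (7 more, each freq 1)
Words with frequency 3: (none)

0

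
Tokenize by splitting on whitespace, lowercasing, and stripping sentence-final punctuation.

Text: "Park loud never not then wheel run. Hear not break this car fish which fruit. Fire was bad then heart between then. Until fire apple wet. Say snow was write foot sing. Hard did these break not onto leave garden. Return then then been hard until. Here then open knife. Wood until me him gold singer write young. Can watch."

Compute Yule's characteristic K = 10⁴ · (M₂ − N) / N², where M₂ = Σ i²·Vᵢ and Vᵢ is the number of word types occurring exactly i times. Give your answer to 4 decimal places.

144.4444

Frequencies: then:6, not:3, until:3, break:2, fire:2, was:2, write:2, hard:2, park:1, loud:1, never:1, wheel:1, run:1, hear:1, this:1, car:1, fish:1, which:1, fruit:1, bad:1, … (26 more, each freq 1)
N = 60. Frequency spectrum: V_1=38, V_2=5, V_3=2, V_6=1
M₂ = 1²·38 + 2²·5 + 3²·2 + 6²·1 = 112
K = 10000 × (112 − 60) / 60² = 144.4444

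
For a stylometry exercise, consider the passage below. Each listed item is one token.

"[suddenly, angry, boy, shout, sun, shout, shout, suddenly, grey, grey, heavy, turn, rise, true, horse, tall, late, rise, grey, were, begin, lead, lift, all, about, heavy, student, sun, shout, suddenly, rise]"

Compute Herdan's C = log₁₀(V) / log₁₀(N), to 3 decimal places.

0.872

N = 31, V = 20.
log₁₀(V) = 1.301030, log₁₀(N) = 1.491362
C = 1.301030 / 1.491362 = 0.872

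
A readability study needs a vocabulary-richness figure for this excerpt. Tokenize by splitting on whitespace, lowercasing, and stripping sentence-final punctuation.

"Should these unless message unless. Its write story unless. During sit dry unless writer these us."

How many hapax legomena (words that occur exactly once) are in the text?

10

Frequencies: unless:4, these:2, should:1, message:1, its:1, write:1, story:1, during:1, sit:1, dry:1, writer:1, us:1
Hapax (freq=1): dry, during, its, message, should, sit, story, us, write, writer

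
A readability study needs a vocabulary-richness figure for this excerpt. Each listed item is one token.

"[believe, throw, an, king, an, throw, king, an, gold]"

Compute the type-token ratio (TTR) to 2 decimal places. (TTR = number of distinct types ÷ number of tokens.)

0.56

N = 9 tokens, V = 5 types.
TTR = V / N = 5 / 9 = 0.56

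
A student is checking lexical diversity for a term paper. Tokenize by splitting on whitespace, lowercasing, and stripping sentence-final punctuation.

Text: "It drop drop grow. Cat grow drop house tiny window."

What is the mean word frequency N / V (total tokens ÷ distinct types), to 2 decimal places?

N = 10 tokens, V = 7 types.
Mean frequency = N / V = 10 / 7 = 1.43

1.43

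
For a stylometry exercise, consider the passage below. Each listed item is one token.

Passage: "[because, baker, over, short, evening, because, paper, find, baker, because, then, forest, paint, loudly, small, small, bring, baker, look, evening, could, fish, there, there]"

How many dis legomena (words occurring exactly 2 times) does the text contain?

Frequencies: because:3, baker:3, evening:2, small:2, there:2, over:1, short:1, paper:1, find:1, then:1, forest:1, paint:1, loudly:1, bring:1, look:1, could:1, fish:1
Words with frequency 2: evening, small, there

3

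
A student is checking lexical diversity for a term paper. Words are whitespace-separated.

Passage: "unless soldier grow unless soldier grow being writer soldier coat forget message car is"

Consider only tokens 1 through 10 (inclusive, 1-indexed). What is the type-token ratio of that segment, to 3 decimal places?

0.600

Segment tokens 1–10: unless, soldier, grow, unless, soldier, grow, being, writer, soldier, coat
Segment N = 10, segment V = 6.
TTR = 6 / 10 = 0.600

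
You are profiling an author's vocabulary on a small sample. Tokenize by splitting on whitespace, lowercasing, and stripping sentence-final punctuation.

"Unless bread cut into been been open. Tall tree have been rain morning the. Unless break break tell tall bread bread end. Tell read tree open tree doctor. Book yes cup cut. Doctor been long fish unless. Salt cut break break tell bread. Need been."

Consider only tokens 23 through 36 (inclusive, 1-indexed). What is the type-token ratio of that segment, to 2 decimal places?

Segment tokens 23–36: tell, read, tree, open, tree, doctor, book, yes, cup, cut, doctor, been, long, fish
Segment N = 14, segment V = 12.
TTR = 12 / 14 = 0.86

0.86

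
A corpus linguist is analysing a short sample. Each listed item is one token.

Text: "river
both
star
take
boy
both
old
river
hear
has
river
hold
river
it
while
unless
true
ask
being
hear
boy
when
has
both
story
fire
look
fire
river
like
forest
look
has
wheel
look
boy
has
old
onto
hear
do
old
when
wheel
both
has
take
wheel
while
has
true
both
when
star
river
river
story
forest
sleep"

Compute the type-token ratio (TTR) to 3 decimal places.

N = 59 tokens, V = 25 types.
TTR = V / N = 25 / 59 = 0.424

0.424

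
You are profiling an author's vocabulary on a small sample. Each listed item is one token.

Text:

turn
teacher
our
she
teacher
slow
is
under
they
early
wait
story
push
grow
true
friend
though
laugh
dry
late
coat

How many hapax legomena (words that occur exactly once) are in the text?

19

Frequencies: teacher:2, turn:1, our:1, she:1, slow:1, is:1, under:1, they:1, early:1, wait:1, story:1, push:1, grow:1, true:1, friend:1, though:1, laugh:1, dry:1, late:1, coat:1
Hapax (freq=1): coat, dry, early, friend, grow, is, late, laugh, our, push, she, slow, story, they, though, true, turn, under, wait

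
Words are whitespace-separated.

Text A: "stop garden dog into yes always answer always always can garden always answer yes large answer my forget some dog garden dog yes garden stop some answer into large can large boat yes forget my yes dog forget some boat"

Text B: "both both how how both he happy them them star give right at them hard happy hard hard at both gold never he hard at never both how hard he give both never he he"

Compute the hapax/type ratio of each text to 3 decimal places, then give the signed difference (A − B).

A: hapax=0, V=13, ratio=0.000
B: hapax=3, V=12, ratio=0.250
Difference = 0.000 − 0.250 = -0.250

-0.250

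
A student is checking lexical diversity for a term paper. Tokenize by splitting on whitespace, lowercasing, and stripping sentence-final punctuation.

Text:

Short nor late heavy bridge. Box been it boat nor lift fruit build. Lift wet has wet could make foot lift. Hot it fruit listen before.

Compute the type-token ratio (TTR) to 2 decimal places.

N = 26 tokens, V = 20 types.
TTR = V / N = 20 / 26 = 0.77

0.77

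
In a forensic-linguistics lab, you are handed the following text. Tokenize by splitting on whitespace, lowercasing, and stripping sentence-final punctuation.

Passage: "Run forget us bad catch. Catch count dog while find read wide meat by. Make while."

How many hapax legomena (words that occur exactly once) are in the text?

12

Frequencies: catch:2, while:2, run:1, forget:1, us:1, bad:1, count:1, dog:1, find:1, read:1, wide:1, meat:1, by:1, make:1
Hapax (freq=1): bad, by, count, dog, find, forget, make, meat, read, run, us, wide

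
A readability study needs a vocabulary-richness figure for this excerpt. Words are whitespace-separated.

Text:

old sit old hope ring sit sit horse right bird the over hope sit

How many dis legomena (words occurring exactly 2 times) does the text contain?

2

Frequencies: sit:4, old:2, hope:2, ring:1, horse:1, right:1, bird:1, the:1, over:1
Words with frequency 2: hope, old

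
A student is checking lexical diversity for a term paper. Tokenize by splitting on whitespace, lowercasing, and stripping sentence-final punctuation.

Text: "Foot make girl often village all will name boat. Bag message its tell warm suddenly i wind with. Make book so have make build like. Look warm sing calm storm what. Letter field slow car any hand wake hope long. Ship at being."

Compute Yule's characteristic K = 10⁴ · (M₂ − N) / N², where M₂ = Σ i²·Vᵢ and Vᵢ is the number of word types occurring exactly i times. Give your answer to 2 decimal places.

Frequencies: make:3, warm:2, foot:1, girl:1, often:1, village:1, all:1, will:1, name:1, boat:1, bag:1, message:1, its:1, tell:1, suddenly:1, i:1, wind:1, with:1, book:1, so:1, … (20 more, each freq 1)
N = 43. Frequency spectrum: V_1=38, V_2=1, V_3=1
M₂ = 1²·38 + 2²·1 + 3²·1 = 51
K = 10000 × (51 − 43) / 43² = 43.27

43.27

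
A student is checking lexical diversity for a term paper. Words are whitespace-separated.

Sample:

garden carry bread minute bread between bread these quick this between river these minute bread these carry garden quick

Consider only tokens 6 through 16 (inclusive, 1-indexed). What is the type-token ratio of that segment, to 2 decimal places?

0.64

Segment tokens 6–16: between, bread, these, quick, this, between, river, these, minute, bread, these
Segment N = 11, segment V = 7.
TTR = 7 / 11 = 0.64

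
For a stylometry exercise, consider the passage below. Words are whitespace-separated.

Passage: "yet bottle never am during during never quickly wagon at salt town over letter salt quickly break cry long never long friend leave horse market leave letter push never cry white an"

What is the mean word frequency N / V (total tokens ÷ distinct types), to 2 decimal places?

1.45

N = 32 tokens, V = 22 types.
Mean frequency = N / V = 32 / 22 = 1.45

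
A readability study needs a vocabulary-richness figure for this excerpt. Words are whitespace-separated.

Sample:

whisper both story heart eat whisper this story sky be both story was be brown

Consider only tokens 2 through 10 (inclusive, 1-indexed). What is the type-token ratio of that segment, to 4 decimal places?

Segment tokens 2–10: both, story, heart, eat, whisper, this, story, sky, be
Segment N = 9, segment V = 8.
TTR = 8 / 9 = 0.8889

0.8889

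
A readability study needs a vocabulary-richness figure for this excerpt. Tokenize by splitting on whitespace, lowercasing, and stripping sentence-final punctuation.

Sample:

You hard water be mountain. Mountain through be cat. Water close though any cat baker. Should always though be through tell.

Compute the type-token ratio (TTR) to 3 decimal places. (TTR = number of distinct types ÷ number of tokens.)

0.667

N = 21 tokens, V = 14 types.
TTR = V / N = 14 / 21 = 0.667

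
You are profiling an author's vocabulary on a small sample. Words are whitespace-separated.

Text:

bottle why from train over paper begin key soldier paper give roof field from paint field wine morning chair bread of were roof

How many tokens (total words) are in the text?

23

Tokens: bottle, why, from, train, over, paper, begin, key, soldier, paper, give, roof, field, from, paint, field, wine, morning, chair, bread, of, were, roof
N = 23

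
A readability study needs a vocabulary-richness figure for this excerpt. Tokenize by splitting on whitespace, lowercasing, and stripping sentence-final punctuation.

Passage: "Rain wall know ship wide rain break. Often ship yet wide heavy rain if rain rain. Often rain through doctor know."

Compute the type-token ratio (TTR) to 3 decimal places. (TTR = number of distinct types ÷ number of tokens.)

N = 21 tokens, V = 12 types.
TTR = V / N = 12 / 21 = 0.571

0.571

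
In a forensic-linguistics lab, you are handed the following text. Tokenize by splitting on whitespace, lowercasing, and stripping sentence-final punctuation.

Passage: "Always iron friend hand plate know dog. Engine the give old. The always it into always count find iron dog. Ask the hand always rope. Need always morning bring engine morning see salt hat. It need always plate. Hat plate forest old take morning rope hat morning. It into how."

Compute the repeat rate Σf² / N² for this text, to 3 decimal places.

0.053

Frequencies: always:6, morning:4, plate:3, the:3, it:3, hat:3, iron:2, hand:2, dog:2, engine:2, old:2, into:2, rope:2, need:2, friend:1, know:1, give:1, count:1, find:1, ask:1, … (6 more, each freq 1)
Σf² = 132; N² = 2500
Repeat rate = 132 / 2500 = 0.053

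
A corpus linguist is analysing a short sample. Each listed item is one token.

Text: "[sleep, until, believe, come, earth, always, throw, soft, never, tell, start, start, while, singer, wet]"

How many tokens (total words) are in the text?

Tokens: sleep, until, believe, come, earth, always, throw, soft, never, tell, start, start, while, singer, wet
N = 15

15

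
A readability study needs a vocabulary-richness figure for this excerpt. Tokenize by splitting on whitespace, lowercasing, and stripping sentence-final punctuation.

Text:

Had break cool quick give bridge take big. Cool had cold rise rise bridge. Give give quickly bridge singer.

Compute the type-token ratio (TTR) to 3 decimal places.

N = 19 tokens, V = 12 types.
TTR = V / N = 12 / 19 = 0.632

0.632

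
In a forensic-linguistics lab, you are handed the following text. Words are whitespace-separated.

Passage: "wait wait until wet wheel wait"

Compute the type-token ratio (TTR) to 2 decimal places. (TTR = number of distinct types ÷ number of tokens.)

0.67

N = 6 tokens, V = 4 types.
TTR = V / N = 4 / 6 = 0.67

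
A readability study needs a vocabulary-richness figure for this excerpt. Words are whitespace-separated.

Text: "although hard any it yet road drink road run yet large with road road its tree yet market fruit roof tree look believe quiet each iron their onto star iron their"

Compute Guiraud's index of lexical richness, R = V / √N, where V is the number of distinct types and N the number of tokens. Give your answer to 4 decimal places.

4.1309

N = 31, V = 23.
√N = 5.567764
R = 23 / 5.567764 = 4.1309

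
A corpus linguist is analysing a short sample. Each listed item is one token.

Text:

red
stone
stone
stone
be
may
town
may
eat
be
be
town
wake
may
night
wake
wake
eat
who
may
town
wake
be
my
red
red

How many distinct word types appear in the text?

10

Distinct types: {be, eat, may, my, night, red, stone, town, wake, who}
V = 10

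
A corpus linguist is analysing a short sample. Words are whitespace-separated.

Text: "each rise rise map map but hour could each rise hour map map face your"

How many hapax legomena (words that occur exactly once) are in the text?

Frequencies: map:4, rise:3, each:2, hour:2, but:1, could:1, face:1, your:1
Hapax (freq=1): but, could, face, your

4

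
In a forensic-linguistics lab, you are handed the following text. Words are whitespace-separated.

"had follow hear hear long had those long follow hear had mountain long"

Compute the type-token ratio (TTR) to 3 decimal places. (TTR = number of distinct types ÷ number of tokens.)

0.462

N = 13 tokens, V = 6 types.
TTR = V / N = 6 / 13 = 0.462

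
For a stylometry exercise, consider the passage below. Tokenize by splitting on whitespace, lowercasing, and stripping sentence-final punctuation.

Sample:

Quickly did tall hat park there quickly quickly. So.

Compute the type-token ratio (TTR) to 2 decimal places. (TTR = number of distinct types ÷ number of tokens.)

0.78

N = 9 tokens, V = 7 types.
TTR = V / N = 7 / 9 = 0.78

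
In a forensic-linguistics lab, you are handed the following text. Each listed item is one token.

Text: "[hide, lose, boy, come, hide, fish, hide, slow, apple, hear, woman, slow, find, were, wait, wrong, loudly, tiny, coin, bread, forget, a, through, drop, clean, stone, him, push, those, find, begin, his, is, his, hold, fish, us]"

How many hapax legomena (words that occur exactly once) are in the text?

Frequencies: hide:3, fish:2, slow:2, find:2, his:2, lose:1, boy:1, come:1, apple:1, hear:1, woman:1, were:1, wait:1, wrong:1, loudly:1, tiny:1, coin:1, bread:1, forget:1, a:1, … (11 more, each freq 1)
Hapax (freq=1): a, apple, begin, boy, bread, clean, coin, come, drop, forget, hear, him, hold, is, lose, loudly, push, stone, those, through, tiny, us, wait, were, woman, wrong

26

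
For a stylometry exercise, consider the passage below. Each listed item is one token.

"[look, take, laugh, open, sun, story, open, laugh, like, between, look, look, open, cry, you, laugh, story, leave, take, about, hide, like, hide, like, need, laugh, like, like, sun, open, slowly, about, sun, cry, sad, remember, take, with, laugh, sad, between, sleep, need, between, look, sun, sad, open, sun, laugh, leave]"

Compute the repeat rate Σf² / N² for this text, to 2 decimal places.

0.07

Frequencies: laugh:6, open:5, sun:5, like:5, look:4, take:3, between:3, sad:3, story:2, cry:2, leave:2, about:2, hide:2, need:2, you:1, slowly:1, remember:1, with:1, sleep:1
Σf² = 183; N² = 2601
Repeat rate = 183 / 2601 = 0.07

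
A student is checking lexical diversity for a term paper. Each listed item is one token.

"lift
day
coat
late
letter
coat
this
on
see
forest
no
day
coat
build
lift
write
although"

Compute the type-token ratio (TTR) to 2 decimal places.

N = 17 tokens, V = 13 types.
TTR = V / N = 13 / 17 = 0.76

0.76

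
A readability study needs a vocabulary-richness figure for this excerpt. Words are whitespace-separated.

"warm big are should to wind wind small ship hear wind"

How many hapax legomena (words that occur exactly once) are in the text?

8

Frequencies: wind:3, warm:1, big:1, are:1, should:1, to:1, small:1, ship:1, hear:1
Hapax (freq=1): are, big, hear, ship, should, small, to, warm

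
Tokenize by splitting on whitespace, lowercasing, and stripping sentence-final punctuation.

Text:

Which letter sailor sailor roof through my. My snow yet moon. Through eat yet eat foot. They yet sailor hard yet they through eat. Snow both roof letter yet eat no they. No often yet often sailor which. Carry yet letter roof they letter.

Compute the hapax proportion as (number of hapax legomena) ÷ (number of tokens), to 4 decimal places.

0.1136

Frequencies: yet:7, letter:4, sailor:4, eat:4, they:4, roof:3, through:3, which:2, my:2, snow:2, no:2, often:2, moon:1, foot:1, hard:1, both:1, carry:1
Hapax count = 5; token count = 44.
Ratio = 5 / 44 = 0.1136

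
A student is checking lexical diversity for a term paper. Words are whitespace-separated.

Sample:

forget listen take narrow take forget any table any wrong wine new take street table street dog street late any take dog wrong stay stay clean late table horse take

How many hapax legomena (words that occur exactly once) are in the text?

Frequencies: take:5, any:3, table:3, street:3, forget:2, wrong:2, dog:2, late:2, stay:2, listen:1, narrow:1, wine:1, new:1, clean:1, horse:1
Hapax (freq=1): clean, horse, listen, narrow, new, wine

6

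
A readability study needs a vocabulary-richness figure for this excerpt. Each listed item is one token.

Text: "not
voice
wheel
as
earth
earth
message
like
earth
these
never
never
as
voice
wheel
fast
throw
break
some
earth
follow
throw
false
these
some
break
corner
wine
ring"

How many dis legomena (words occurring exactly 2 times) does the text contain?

Frequencies: earth:4, voice:2, wheel:2, as:2, these:2, never:2, throw:2, break:2, some:2, not:1, message:1, like:1, fast:1, follow:1, false:1, corner:1, wine:1, ring:1
Words with frequency 2: as, break, never, some, these, throw, voice, wheel

8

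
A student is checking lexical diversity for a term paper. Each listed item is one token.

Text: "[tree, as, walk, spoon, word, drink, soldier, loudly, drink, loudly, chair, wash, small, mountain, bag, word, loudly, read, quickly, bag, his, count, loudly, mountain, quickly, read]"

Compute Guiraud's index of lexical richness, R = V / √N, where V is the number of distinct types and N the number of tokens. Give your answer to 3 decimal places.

N = 26, V = 17.
√N = 5.099020
R = 17 / 5.099020 = 3.334

3.334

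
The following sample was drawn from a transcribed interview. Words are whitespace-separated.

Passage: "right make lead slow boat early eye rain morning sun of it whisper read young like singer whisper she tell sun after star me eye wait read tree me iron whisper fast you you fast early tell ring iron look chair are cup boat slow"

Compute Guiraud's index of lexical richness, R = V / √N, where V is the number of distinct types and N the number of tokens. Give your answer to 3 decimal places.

N = 45, V = 32.
√N = 6.708204
R = 32 / 6.708204 = 4.770

4.770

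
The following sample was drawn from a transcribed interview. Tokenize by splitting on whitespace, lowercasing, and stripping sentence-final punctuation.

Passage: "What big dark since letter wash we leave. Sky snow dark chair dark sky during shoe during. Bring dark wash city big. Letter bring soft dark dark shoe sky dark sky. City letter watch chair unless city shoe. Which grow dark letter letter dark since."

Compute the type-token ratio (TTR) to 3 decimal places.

0.444

N = 45 tokens, V = 20 types.
TTR = V / N = 20 / 45 = 0.444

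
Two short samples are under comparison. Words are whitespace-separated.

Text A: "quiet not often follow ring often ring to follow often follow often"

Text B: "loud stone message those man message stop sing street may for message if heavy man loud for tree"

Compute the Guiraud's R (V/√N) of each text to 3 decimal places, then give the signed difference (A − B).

A: V=6, N=12, R=1.732
B: V=13, N=18, R=3.064
Difference = 1.732 − 3.064 = -1.332

-1.332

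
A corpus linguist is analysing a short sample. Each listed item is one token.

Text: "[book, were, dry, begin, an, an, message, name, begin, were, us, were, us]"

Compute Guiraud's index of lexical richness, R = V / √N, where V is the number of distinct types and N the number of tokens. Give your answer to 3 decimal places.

2.219

N = 13, V = 8.
√N = 3.605551
R = 8 / 3.605551 = 2.219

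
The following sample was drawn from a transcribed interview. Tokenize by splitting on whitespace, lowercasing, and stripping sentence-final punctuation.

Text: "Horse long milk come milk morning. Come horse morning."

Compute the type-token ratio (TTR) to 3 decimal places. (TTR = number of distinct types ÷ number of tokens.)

0.556

N = 9 tokens, V = 5 types.
TTR = V / N = 5 / 9 = 0.556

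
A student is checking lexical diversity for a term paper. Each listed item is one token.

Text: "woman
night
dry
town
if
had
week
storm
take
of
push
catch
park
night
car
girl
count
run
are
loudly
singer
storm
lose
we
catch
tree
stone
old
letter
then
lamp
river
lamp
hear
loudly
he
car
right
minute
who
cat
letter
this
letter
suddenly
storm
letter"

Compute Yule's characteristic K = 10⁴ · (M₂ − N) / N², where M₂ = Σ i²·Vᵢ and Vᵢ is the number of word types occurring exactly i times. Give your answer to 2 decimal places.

126.75

Frequencies: letter:4, storm:3, night:2, catch:2, car:2, loudly:2, lamp:2, woman:1, dry:1, town:1, if:1, had:1, week:1, take:1, of:1, push:1, park:1, girl:1, count:1, run:1, … (17 more, each freq 1)
N = 47. Frequency spectrum: V_1=30, V_2=5, V_3=1, V_4=1
M₂ = 1²·30 + 2²·5 + 3²·1 + 4²·1 = 75
K = 10000 × (75 − 47) / 47² = 126.75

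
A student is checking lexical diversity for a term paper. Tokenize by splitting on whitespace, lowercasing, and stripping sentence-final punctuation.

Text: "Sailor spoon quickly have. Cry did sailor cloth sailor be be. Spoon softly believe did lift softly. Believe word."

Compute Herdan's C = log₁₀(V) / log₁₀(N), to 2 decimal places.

N = 19, V = 12.
log₁₀(V) = 1.079181, log₁₀(N) = 1.278754
C = 1.079181 / 1.278754 = 0.84

0.84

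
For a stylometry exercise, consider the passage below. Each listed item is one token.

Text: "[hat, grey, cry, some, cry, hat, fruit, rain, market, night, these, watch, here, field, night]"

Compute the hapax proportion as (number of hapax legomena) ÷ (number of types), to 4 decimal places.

Frequencies: hat:2, cry:2, night:2, grey:1, some:1, fruit:1, rain:1, market:1, these:1, watch:1, here:1, field:1
Hapax count = 9; type count = 12.
Ratio = 9 / 12 = 0.7500

0.7500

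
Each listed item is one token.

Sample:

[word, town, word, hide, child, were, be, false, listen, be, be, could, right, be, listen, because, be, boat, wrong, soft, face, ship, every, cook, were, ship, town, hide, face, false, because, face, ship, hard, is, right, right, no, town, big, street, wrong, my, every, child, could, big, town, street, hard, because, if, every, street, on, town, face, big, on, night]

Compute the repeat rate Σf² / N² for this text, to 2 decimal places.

Frequencies: town:5, be:5, face:4, right:3, because:3, ship:3, every:3, big:3, street:3, word:2, hide:2, child:2, were:2, false:2, listen:2, could:2, wrong:2, hard:2, on:2, boat:1, … (7 more, each freq 1)
Σf² = 168; N² = 3600
Repeat rate = 168 / 3600 = 0.05

0.05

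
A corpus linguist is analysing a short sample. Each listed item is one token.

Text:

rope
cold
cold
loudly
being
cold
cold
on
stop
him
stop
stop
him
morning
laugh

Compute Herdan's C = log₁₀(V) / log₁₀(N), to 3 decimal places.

N = 15, V = 9.
log₁₀(V) = 0.954243, log₁₀(N) = 1.176091
C = 0.954243 / 1.176091 = 0.811

0.811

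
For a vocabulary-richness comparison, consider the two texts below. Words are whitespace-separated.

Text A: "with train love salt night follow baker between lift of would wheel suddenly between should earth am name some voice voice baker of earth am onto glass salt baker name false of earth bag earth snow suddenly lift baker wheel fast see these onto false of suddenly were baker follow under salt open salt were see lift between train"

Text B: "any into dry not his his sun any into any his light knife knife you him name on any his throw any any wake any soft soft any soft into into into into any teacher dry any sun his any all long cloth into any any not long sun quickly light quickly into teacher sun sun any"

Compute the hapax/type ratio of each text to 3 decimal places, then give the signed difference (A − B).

A: hapax=13, V=30, ratio=0.433
B: hapax=8, V=20, ratio=0.400
Difference = 0.433 − 0.400 = 0.033

0.033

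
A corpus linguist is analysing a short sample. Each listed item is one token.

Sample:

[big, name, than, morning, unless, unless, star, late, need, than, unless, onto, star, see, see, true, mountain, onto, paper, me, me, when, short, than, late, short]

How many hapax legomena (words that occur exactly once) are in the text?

8

Frequencies: than:3, unless:3, star:2, late:2, onto:2, see:2, me:2, short:2, big:1, name:1, morning:1, need:1, true:1, mountain:1, paper:1, when:1
Hapax (freq=1): big, morning, mountain, name, need, paper, true, when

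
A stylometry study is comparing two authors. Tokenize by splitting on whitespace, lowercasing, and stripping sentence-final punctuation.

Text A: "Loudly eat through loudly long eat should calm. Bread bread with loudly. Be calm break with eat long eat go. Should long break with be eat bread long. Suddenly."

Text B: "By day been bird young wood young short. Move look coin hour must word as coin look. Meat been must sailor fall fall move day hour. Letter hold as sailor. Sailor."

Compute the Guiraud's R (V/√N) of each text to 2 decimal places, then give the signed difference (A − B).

A: V=12, N=29, R=2.23
B: V=19, N=31, R=3.41
Difference = 2.23 − 3.41 = -1.18

-1.18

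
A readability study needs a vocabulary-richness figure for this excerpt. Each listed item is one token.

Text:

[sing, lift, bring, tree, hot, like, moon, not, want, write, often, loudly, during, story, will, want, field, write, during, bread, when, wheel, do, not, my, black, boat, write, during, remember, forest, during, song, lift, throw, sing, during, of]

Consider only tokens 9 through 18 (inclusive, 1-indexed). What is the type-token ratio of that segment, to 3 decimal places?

0.800

Segment tokens 9–18: want, write, often, loudly, during, story, will, want, field, write
Segment N = 10, segment V = 8.
TTR = 8 / 10 = 0.800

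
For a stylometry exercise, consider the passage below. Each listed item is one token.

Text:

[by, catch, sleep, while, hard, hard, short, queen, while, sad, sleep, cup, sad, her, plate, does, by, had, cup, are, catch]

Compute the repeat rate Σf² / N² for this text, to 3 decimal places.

Frequencies: by:2, catch:2, sleep:2, while:2, hard:2, sad:2, cup:2, short:1, queen:1, her:1, plate:1, does:1, had:1, are:1
Σf² = 35; N² = 441
Repeat rate = 35 / 441 = 0.079

0.079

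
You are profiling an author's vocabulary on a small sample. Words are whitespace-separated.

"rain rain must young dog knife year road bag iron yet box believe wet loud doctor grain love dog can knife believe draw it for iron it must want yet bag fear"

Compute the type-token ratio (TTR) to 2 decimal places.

0.72

N = 32 tokens, V = 23 types.
TTR = V / N = 23 / 32 = 0.72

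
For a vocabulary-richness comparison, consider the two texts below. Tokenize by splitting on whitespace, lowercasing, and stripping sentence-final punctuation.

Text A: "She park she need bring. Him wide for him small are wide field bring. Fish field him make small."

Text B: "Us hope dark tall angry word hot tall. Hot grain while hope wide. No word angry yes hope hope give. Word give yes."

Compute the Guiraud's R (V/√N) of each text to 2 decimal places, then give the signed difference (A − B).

A: V=12, N=19, R=2.75
B: V=13, N=23, R=2.71
Difference = 2.75 − 2.71 = 0.04

0.04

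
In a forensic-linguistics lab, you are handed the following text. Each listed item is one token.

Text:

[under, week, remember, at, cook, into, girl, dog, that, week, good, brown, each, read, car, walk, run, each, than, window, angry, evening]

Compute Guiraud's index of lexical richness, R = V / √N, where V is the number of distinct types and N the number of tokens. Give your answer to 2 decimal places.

N = 22, V = 20.
√N = 4.690416
R = 20 / 4.690416 = 4.26

4.26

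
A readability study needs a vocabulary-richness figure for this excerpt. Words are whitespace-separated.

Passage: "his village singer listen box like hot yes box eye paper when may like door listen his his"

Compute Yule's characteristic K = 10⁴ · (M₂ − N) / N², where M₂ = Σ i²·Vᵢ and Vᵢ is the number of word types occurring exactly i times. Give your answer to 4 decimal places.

370.3704

Frequencies: his:3, listen:2, box:2, like:2, village:1, singer:1, hot:1, yes:1, eye:1, paper:1, when:1, may:1, door:1
N = 18. Frequency spectrum: V_1=9, V_2=3, V_3=1
M₂ = 1²·9 + 2²·3 + 3²·1 = 30
K = 10000 × (30 − 18) / 18² = 370.3704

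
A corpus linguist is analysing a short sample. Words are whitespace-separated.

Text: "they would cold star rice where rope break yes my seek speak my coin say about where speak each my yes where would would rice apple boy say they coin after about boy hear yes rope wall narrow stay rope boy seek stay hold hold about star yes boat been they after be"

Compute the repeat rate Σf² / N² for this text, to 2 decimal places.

Frequencies: yes:4, they:3, would:3, where:3, rope:3, my:3, about:3, boy:3, star:2, rice:2, seek:2, speak:2, coin:2, say:2, after:2, stay:2, hold:2, cold:1, break:1, each:1, … (7 more, each freq 1)
Σf² = 125; N² = 2809
Repeat rate = 125 / 2809 = 0.04

0.04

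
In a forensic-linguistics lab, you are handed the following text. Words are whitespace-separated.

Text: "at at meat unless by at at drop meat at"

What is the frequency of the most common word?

5

Frequencies: at:5, meat:2, unless:1, by:1, drop:1
Most common: 'at' with frequency 5.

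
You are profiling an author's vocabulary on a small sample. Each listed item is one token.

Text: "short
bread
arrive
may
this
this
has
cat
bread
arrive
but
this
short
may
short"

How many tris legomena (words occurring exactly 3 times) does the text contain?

2

Frequencies: short:3, this:3, bread:2, arrive:2, may:2, has:1, cat:1, but:1
Words with frequency 3: short, this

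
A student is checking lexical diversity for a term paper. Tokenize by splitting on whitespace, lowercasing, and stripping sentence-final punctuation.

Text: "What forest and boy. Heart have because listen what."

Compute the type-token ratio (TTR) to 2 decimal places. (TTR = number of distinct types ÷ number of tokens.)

0.89

N = 9 tokens, V = 8 types.
TTR = V / N = 8 / 9 = 0.89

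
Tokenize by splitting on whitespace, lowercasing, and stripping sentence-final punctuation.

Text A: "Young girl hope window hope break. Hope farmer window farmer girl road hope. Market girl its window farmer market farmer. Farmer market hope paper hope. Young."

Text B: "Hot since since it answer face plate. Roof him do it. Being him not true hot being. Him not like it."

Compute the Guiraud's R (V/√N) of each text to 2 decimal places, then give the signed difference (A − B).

A: V=10, N=26, R=1.96
B: V=13, N=21, R=2.84
Difference = 1.96 − 2.84 = -0.88

-0.88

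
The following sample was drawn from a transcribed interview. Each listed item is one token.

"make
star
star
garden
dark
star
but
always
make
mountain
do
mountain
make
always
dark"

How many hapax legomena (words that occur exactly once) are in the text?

3

Frequencies: make:3, star:3, dark:2, always:2, mountain:2, garden:1, but:1, do:1
Hapax (freq=1): but, do, garden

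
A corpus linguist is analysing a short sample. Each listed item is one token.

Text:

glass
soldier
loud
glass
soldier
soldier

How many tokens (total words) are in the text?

6

Tokens: glass, soldier, loud, glass, soldier, soldier
N = 6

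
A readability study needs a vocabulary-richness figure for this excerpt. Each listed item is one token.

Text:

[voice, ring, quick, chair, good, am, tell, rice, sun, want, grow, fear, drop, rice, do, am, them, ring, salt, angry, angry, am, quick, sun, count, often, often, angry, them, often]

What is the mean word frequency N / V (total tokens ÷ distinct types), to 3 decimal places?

1.579

N = 30 tokens, V = 19 types.
Mean frequency = N / V = 30 / 19 = 1.579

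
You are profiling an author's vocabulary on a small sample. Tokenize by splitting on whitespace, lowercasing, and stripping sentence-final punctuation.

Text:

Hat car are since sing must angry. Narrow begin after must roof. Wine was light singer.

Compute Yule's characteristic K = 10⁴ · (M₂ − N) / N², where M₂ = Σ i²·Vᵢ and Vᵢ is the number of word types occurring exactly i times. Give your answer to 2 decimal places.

78.13

Frequencies: must:2, hat:1, car:1, are:1, since:1, sing:1, angry:1, narrow:1, begin:1, after:1, roof:1, wine:1, was:1, light:1, singer:1
N = 16. Frequency spectrum: V_1=14, V_2=1
M₂ = 1²·14 + 2²·1 = 18
K = 10000 × (18 − 16) / 16² = 78.13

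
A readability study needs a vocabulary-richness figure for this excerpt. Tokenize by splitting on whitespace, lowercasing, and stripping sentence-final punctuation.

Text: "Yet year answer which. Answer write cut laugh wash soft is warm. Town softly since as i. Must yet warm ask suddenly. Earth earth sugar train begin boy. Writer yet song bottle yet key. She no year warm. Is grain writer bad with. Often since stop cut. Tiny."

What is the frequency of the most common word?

4

Frequencies: yet:4, warm:3, year:2, answer:2, cut:2, is:2, since:2, earth:2, writer:2, which:1, write:1, laugh:1, wash:1, soft:1, town:1, softly:1, as:1, i:1, must:1, ask:1, … (16 more, each freq 1)
Most common: 'yet' with frequency 4.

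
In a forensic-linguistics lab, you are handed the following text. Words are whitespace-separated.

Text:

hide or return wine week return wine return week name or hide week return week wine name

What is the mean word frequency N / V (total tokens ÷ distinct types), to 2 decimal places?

N = 17 tokens, V = 6 types.
Mean frequency = N / V = 17 / 6 = 2.83

2.83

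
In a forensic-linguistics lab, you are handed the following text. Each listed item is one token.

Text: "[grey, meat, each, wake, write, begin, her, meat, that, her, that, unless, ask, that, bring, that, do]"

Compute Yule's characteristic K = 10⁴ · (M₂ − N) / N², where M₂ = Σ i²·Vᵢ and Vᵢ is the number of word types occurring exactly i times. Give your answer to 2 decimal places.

Frequencies: that:4, meat:2, her:2, grey:1, each:1, wake:1, write:1, begin:1, unless:1, ask:1, bring:1, do:1
N = 17. Frequency spectrum: V_1=9, V_2=2, V_4=1
M₂ = 1²·9 + 2²·2 + 4²·1 = 33
K = 10000 × (33 − 17) / 17² = 553.63

553.63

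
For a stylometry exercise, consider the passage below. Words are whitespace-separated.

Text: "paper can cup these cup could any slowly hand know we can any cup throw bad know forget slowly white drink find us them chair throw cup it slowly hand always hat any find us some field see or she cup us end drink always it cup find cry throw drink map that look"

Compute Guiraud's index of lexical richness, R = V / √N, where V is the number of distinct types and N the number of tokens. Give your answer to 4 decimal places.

4.3546

N = 54, V = 32.
√N = 7.348469
R = 32 / 7.348469 = 4.3546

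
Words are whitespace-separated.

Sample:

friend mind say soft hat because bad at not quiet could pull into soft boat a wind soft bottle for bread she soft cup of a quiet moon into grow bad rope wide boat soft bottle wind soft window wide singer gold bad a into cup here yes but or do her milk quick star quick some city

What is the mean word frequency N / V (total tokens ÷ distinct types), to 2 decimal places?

1.45

N = 58 tokens, V = 40 types.
Mean frequency = N / V = 58 / 40 = 1.45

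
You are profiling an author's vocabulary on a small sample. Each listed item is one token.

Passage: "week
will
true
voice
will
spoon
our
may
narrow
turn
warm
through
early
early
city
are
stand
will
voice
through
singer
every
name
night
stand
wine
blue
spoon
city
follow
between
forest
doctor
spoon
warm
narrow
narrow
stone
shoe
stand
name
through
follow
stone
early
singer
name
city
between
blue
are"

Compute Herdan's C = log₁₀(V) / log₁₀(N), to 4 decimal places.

N = 51, V = 27.
log₁₀(V) = 1.431364, log₁₀(N) = 1.707570
C = 1.431364 / 1.707570 = 0.8382

0.8382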